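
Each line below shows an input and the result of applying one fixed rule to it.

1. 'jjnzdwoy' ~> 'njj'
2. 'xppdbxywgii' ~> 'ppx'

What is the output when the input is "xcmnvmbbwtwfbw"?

mcx

The transformation: reverse the string, then keep only the last 3 characters.
On "xcmnvmbbwtwfbw": the first step gives "wbfwtwbbmvnmcx", and the second then gives "mcx".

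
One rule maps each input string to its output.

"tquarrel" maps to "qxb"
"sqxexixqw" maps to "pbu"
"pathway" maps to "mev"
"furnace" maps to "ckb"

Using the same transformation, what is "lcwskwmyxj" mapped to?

Rule — keep one character in every 3, starting at position 1 (positions 1st, 4th, 7th, ...), then shift every letter 3 places backward in the alphabet (wrapping around).
Applying that to "lcwskwmyxj" gives "ipjg".

ipjg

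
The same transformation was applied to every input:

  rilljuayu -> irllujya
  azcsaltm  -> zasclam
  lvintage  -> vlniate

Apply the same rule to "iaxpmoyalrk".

What's happening: swap each adjacent pair of characters (1↔2, 3↔4, ...), then delete the last character.
Starting from "iaxpmoyalrk": after the first operation, "aipxomayrlk"; after the second, "aipxomayrl".
(Check on "rilljuayu": → "irllujyau" → "irllujya" ✓)

aipxomayrl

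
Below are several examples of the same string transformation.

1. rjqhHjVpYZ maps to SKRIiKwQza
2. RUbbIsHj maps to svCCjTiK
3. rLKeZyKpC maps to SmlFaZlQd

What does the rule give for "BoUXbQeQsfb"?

Each output is the input with this applied: shift every letter 1 place forward in the alphabet (wrapping around), then flip the case of every letter.
"BoUXbQeQsfb" → "CpVYcRfRtgc" → "cPvyCrFrTGC".
(Check on "rjqhHjVpYZ": → "skriIkWqZA" → "SKRIiKwQza" ✓)

cPvyCrFrTGC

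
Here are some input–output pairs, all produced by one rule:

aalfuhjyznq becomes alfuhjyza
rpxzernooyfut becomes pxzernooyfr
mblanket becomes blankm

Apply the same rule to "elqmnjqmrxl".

lqmnjqmre

The transformation: delete the last 2 characters, then move the first character to the end.
For "elqmnjqmrxl" the result is "lqmnjqmre".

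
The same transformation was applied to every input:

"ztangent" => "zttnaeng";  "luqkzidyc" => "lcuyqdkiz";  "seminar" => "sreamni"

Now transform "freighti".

firtehig

Looking at the pairs, the operation is to take characters alternately from the front and the back (1st, last, 2nd, 2nd-last, ...).
So "freighti" becomes "firtehig".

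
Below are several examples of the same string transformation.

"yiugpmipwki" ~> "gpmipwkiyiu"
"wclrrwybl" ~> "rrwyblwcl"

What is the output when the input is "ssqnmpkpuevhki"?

Looking at the pairs, the operation is to move the first 3 characters to the end (rotate left by 3).
Applying that to "ssqnmpkpuevhki" gives "nmpkpuevhkissq".

nmpkpuevhkissq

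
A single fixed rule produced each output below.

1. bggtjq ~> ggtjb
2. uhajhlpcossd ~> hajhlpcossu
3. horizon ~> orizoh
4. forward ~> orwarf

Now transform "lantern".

anterl

The transformation: swap the first and last characters, then delete the first character.
Starting from "lantern": after the first operation, "nanterl"; after the second, "anterl".
(Check on "forward": → "dorwarf" → "orwarf" ✓)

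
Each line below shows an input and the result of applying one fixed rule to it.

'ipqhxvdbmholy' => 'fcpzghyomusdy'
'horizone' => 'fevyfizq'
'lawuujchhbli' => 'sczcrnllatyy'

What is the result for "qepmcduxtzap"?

qrghvgdtulok

Looking at the pairs, the operation is to shift every letter 9 places backward in the alphabet (wrapping around), then move the last 3 characters to the front (rotate right by 3).
"qepmcduxtzap" → "hvgdtulokqrg" → "qrghvgdtulok".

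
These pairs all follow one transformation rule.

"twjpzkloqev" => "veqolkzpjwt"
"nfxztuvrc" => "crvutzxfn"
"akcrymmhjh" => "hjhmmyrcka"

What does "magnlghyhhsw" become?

In each case the input is transformed by: reverse the string.
"magnlghyhhsw" → "wshhyhglngam".

wshhyhglngam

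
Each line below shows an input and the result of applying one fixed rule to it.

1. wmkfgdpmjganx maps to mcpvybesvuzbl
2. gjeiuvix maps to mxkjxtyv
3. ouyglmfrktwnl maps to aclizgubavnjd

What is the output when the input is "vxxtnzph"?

Each output is the input with this applied: shift every letter 11 places backward in the alphabet (wrapping around), then reverse the string.
Starting from "vxxtnzph": after the first operation, "kmmicoew"; after the second, "weocimmk".
(Check on "gjeiuvix": → "vytxjkxm" → "mxkjxtyv" ✓)

weocimmk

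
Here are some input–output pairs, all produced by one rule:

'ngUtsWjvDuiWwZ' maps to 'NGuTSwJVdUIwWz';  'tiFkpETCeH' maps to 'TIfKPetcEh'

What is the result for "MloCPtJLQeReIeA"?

mLOcpTjlqErEiEa

In each case the input is transformed by: flip the case of every letter.
Applying that to "MloCPtJLQeReIeA" gives "mLOcpTjlqErEiEa".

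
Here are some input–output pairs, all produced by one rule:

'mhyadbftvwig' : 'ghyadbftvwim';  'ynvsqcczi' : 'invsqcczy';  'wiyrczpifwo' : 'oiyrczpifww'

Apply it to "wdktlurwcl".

ldktlurwcw

Rule — swap the first and last characters.
On "wdktlurwcl" that produces "ldktlurwcw".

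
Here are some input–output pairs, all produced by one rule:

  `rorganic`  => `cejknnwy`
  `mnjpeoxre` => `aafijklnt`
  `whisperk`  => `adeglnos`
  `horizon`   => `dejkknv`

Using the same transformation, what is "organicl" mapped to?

What's happening: shift every letter 4 places backward in the alphabet (wrapping around), then sort the characters into alphabetical order.
Working it through for "organicl": intermediate "kncwjeyh", final "cehjknwy".

cehjknwy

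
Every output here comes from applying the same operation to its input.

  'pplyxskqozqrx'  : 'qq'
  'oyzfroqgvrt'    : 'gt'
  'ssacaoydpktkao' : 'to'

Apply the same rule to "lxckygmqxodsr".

qd

Looking at the pairs, the operation is to keep one character in every 3, starting at position 2 (positions 2nd, 5th, 8th, ...), then keep only the last 2 characters.
Doing the same to "lxckygmqxodsr": "qd".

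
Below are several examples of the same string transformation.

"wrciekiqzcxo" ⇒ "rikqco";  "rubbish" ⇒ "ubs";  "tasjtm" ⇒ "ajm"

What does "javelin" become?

aei

The transformation: keep every other character starting from the second (positions 2nd, 4th, 6th, ...).
"javelin" → "aei".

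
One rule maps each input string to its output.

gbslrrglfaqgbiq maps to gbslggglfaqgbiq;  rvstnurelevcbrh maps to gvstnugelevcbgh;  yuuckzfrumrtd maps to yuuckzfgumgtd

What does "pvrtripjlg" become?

pvgtgipjlg

The rule is to replace every "r" with "g".
So "pvrtripjlg" becomes "pvgtgipjlg".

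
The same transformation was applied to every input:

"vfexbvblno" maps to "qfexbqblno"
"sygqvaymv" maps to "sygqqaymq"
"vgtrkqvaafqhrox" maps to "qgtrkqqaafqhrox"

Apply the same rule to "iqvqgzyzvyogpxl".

Each output is the input with this applied: replace every "v" with "q".
Applying that to "iqvqgzyzvyogpxl" gives "iqqqgzyzqyogpxl".

iqqqgzyzqyogpxl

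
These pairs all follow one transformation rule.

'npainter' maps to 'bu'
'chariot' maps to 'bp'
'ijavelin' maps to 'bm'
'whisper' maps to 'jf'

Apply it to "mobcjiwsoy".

Rule — shift every letter 1 place forward in the alphabet (wrapping around), then keep one character in every 3, starting at position 3 (positions 3rd, 6th, 9th, ...).
On "mobcjiwsoy": the first step gives "npcdkjxtpz", and the second then gives "cjp".

cjp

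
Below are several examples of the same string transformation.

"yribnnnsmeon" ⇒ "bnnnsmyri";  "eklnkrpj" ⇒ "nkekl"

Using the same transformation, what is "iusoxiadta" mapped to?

The transformation: delete the last 3 characters, then move the first 3 characters to the end (rotate left by 3).
On "iusoxiadta": the first step gives "iusoxia", and the second then gives "oxiaius".

oxiaius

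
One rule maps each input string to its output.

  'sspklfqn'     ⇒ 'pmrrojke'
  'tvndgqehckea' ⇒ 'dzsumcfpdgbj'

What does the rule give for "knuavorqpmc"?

Looking at the pairs, the operation is to move the last 2 characters to the front (rotate right by 2), then shift every letter 1 place backward in the alphabet (wrapping around).
For "knuavorqpmc", step one produces "mcknuavorqp"; step two turns that into "lbjmtzunqpo".

lbjmtzunqpo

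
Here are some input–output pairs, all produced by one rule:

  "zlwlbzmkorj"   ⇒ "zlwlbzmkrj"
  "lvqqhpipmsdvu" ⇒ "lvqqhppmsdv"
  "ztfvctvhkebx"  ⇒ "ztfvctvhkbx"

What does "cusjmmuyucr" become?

csjmmycr

The transformation: remove every vowel.
On "cusjmmuyucr" that produces "csjmmycr".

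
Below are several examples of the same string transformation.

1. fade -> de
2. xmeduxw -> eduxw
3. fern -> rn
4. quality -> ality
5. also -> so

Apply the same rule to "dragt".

What's happening: delete the first 2 characters.
So "dragt" becomes "agt".

agt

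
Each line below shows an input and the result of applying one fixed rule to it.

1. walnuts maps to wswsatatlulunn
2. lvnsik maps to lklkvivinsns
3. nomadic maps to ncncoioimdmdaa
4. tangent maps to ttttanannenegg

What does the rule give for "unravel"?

ululnenervrvaa

In each case the input is transformed by: double every character, then take characters alternately from the front and the back (1st, last, 2nd, 2nd-last, ...).
For "unravel", step one produces "uunnrraavveell"; step two turns that into "ululnenervrvaa".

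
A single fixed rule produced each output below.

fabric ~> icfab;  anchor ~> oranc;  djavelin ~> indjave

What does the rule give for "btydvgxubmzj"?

The pattern: move the last 2 characters to the front (rotate right by 2), then delete the last character.
Applying both steps to "btydvgxubmzj": "zjbtydvgxubm", then "zjbtydvgxub".

zjbtydvgxub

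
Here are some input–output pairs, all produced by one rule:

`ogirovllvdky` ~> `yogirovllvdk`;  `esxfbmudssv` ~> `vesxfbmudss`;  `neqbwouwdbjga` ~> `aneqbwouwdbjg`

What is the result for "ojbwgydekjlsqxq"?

The pattern: move the last character to the front.
On "ojbwgydekjlsqxq" that produces "qojbwgydekjlsqx".

qojbwgydekjlsqx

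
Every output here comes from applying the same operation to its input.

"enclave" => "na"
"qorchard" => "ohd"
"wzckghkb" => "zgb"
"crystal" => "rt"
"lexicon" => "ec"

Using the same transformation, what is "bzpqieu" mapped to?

The pattern: keep one character in every 3, starting at position 2 (positions 2nd, 5th, 8th, ...).
For "bzpqieu" the result is "zi".

zi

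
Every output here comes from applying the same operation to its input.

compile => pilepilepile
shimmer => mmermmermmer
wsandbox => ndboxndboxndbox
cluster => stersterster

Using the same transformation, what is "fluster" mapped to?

Looking at the pairs, the operation is to delete the first 3 characters, then write the whole string 3 times in a row.
On "fluster": the first step gives "ster", and the second then gives "stersterster".

stersterster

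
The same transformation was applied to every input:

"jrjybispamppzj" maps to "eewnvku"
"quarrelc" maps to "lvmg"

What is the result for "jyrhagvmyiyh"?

emvqtt

What's happening: keep every other character starting from the first (positions 1st, 3rd, 5th, ...), then shift every letter 5 places backward in the alphabet (wrapping around).
For "jyrhagvmyiyh", step one produces "jravyy"; step two turns that into "emvqtt".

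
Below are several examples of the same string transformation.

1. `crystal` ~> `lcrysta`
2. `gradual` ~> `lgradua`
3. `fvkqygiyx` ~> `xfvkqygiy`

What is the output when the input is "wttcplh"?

In each case the input is transformed by: move the last character to the front.
"wttcplh" → "hwttcpl".

hwttcpl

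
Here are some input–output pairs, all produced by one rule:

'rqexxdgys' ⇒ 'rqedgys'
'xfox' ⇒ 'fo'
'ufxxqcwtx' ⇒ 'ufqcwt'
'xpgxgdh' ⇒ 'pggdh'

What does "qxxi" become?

qi

The transformation: remove every "x".
Applying that to "qxxi" gives "qi".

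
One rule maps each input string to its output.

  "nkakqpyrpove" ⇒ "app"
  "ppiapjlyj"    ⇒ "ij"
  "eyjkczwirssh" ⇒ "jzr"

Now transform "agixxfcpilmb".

ifi

Looking at the pairs, the operation is to delete the last 2 characters, then keep one character in every 3, starting at position 3 (positions 3rd, 6th, 9th, ...).
Starting from "agixxfcpilmb": after the first operation, "agixxfcpil"; after the second, "ifi".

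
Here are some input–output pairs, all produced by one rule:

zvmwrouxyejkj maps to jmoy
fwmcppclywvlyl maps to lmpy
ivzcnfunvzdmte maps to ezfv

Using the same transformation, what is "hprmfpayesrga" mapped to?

In each case the input is transformed by: move the last 3 characters to the front (rotate right by 3), then keep one character in every 3, starting at position 3 (positions 3rd, 6th, 9th, ...).
"hprmfpayesrga" → "rgahprmfpayes" → "arpe".

arpe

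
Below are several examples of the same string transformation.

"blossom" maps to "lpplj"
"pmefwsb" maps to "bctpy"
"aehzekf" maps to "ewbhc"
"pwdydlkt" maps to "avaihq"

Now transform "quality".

Looking at the pairs, the operation is to shift every letter 3 places backward in the alphabet (wrapping around), then delete the first 2 characters.
On "quality": the first step gives "nrxifqv", and the second then gives "xifqv".

xifqv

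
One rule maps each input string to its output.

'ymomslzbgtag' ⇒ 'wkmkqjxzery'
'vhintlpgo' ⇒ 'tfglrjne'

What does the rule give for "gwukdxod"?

eusibvm

In each case the input is transformed by: delete the last character, then shift every letter 2 places backward in the alphabet (wrapping around).
For "gwukdxod" the result is "eusibvm".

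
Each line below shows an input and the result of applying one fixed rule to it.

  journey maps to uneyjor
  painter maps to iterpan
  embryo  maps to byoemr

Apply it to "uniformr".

iormrunf

Each output is the input with this applied: move the first 3 characters to the end (rotate left by 3), then swap the first and last characters.
On "uniformr" that produces "iormrunf".
(Check on "painter": → "nterpai" → "iterpan" ✓)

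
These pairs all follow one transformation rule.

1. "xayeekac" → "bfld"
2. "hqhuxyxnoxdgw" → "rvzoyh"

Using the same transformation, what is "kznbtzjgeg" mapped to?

acahh

Each output is the input with this applied: shift every letter 1 place forward in the alphabet (wrapping around), then keep every other character starting from the second (positions 2nd, 4th, 6th, ...).
Starting from "kznbtzjgeg": after the first operation, "laocuakhfh"; after the second, "acahh".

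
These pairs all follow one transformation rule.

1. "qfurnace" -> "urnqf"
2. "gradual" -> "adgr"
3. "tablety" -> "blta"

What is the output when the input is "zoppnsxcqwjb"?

ppnsxcqzo

Each output is the input with this applied: delete the last 3 characters, then move the first 2 characters to the end (rotate left by 2).
For "zoppnsxcqwjb" the result is "ppnsxcqzo".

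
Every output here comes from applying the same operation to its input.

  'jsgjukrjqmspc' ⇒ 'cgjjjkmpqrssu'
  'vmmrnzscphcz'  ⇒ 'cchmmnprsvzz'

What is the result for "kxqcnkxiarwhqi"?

achiikknqqrwxx

The transformation: sort the characters into alphabetical order.
Applying that to "kxqcnkxiarwhqi" gives "achiikknqqrwxx".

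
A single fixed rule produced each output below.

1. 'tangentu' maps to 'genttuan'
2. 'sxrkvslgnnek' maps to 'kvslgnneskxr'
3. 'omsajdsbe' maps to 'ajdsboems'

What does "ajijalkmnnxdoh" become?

The rule is to swap the first and last characters, then move the first 3 characters to the end (rotate left by 3).
"ajijalkmnnxdoh" → "hjijalkmnnxdoa" → "jalkmnnxdoahji".

jalkmnnxdoahji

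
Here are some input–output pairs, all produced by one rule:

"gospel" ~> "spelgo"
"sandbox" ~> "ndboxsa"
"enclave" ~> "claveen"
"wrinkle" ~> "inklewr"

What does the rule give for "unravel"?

Looking at the pairs, the operation is to move the first 2 characters to the end (rotate left by 2).
So "unravel" becomes "ravelun".

ravelun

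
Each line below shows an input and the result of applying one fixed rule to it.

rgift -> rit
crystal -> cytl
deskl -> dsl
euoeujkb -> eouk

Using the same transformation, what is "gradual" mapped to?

What's happening: keep every other character starting from the first (positions 1st, 3rd, 5th, ...).
"gradual" → "gaul".

gaul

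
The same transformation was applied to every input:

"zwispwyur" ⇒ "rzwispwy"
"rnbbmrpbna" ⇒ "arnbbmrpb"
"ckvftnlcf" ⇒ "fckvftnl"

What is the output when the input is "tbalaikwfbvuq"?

qtbalaikwfbv

The rule is to move the last 2 characters to the front (rotate right by 2), then delete the first character.
For "tbalaikwfbvuq" the result is "qtbalaikwfbv".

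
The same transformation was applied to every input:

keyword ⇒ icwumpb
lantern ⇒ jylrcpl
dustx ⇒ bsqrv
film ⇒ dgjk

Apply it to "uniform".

slgdmpk

Each output is the input with this applied: shift every letter 2 places backward in the alphabet (wrapping around).
So "uniform" becomes "slgdmpk".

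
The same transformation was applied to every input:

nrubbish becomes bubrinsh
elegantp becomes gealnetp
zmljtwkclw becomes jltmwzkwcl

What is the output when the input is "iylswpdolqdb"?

slwypidbodlq

The rule is to move the first 3 characters to the end (rotate left by 3), then take characters alternately from the front and the back (1st, last, 2nd, 2nd-last, ...).
Starting from "iylswpdolqdb": after the first operation, "swpdolqdbiyl"; after the second, "slwypidbodlq".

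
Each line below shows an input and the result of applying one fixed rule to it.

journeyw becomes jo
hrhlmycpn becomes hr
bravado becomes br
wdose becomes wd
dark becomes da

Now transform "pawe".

Rule — keep only the first 2 characters.
"pawe" → "pa".

pa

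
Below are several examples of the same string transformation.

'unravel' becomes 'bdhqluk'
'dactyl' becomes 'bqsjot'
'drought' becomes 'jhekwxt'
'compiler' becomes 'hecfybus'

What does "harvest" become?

jqhluix

The rule is to swap the first and last characters, then shift every letter 10 places backward in the alphabet (wrapping around).
On "harvest" that produces "jqhluix".
(Check on "dactyl": → "lactyd" → "bqsjot" ✓)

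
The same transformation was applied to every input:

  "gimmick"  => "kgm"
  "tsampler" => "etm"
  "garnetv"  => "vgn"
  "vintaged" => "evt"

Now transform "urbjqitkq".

The rule is to keep one character in every 3, starting at position 1 (positions 1st, 4th, 7th, ...), then move the last character to the front.
Starting from "urbjqitkq": after the first operation, "ujt"; after the second, "tuj".

tuj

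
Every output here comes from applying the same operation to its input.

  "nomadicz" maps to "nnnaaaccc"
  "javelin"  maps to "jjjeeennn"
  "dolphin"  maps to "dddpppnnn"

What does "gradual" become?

The pattern: keep one character in every 3, starting at position 1 (positions 1st, 4th, 7th, ...), then repeat every character 3 times.
Starting from "gradual": after the first operation, "gdl"; after the second, "gggdddlll".

gggdddlll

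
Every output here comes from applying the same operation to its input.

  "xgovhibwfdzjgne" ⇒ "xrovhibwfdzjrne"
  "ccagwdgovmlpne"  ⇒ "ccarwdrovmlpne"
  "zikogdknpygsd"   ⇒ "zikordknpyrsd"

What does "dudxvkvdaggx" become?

Looking at the pairs, the operation is to replace every "g" with "r".
Doing the same to "dudxvkvdaggx": "dudxvkvdarrx".

dudxvkvdarrx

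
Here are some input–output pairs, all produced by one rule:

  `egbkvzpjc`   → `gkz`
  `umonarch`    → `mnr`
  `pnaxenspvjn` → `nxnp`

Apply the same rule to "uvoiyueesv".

The pattern: delete the last 2 characters, then keep every other character starting from the second (positions 2nd, 4th, 6th, ...).
"uvoiyueesv" → "uvoiyuee" → "viue".
(Check on "pnaxenspvjn": → "pnaxenspv" → "nxnp" ✓)

viue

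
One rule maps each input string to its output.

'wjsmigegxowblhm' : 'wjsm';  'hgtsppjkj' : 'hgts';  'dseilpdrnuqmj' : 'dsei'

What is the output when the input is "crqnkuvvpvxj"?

What's happening: keep only the first 4 characters.
"crqnkuvvpvxj" → "crqn".

crqn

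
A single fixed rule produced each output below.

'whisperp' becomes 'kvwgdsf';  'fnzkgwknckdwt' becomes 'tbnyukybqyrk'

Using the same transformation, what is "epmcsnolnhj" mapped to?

sdaqgbczbv

The rule is to shift every letter 12 places backward in the alphabet (wrapping around), then delete the last character.
Starting from "epmcsnolnhj": after the first operation, "sdaqgbczbvx"; after the second, "sdaqgbczbv".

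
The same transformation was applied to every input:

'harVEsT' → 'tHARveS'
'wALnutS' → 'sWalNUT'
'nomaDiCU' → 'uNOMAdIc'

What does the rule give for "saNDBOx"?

The rule is to flip the case of every letter, then move the last character to the front.
Working it through for "saNDBOx": intermediate "SAndboX", final "XSAndbo".
(Check on "wALnutS": → "WalNUTs" → "sWalNUT" ✓)

XSAndbo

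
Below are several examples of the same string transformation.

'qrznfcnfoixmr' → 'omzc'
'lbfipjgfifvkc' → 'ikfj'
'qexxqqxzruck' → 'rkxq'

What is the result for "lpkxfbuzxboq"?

In each case the input is transformed by: keep one character in every 3, starting at position 3 (positions 3rd, 6th, 9th, ...), then move the first 2 characters to the end (rotate left by 2).
For "lpkxfbuzxboq" the result is "xqkb".
(Check on "qrznfcnfoixmr": → "zcom" → "omzc" ✓)

xqkb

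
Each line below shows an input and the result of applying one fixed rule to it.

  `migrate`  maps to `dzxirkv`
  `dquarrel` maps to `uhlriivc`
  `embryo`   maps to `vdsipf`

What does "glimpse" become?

xczdgjv

What's happening: shift every letter 9 places backward in the alphabet (wrapping around).
"glimpse" → "xczdgjv".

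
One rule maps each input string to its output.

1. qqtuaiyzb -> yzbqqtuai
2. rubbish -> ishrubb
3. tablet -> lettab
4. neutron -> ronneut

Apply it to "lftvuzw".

What's happening: move the last 3 characters to the front (rotate right by 3).
So "lftvuzw" becomes "uzwlftv".

uzwlftv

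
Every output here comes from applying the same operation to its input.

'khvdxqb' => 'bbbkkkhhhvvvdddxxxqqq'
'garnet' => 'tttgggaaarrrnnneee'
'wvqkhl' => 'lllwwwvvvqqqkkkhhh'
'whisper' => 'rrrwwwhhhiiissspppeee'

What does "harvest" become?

Looking at the pairs, the operation is to repeat every character 3 times, then move the last 3 characters to the front (rotate right by 3).
Starting from "harvest": after the first operation, "hhhaaarrrvvveeesssttt"; after the second, "ttthhhaaarrrvvveeesss".

ttthhhaaarrrvvveeesss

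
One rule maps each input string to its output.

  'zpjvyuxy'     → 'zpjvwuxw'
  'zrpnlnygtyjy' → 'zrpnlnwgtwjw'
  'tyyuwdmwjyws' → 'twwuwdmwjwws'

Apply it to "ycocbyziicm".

wcocbwziicm

Looking at the pairs, the operation is to replace every "y" with "w".
"ycocbyziicm" → "wcocbwziicm".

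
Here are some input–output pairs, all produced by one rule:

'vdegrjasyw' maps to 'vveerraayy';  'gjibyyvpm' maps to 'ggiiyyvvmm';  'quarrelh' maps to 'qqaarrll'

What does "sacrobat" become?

In each case the input is transformed by: keep every other character starting from the first (positions 1st, 3rd, 5th, ...), then double every character.
Applying both steps to "sacrobat": "scoa", then "ssccooaa".

ssccooaa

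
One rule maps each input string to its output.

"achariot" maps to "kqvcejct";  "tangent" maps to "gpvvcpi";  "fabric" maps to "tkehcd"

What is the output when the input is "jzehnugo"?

The transformation: shift every letter 2 places forward in the alphabet (wrapping around), then move the last 3 characters to the front (rotate right by 3).
Starting from "jzehnugo": after the first operation, "lbgjpwiq"; after the second, "wiqlbgjp".
(Check on "fabric": → "hcdtke" → "tkehcd" ✓)

wiqlbgjp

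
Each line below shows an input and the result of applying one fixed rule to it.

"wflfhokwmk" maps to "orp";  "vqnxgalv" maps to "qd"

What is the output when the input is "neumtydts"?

xbv

Looking at the pairs, the operation is to keep one character in every 3, starting at position 3 (positions 3rd, 6th, 9th, ...), then shift every letter 3 places forward in the alphabet (wrapping around).
"neumtydts" → "uys" → "xbv".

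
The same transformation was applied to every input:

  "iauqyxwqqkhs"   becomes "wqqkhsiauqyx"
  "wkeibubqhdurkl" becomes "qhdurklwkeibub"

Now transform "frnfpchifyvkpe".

ifyvkpefrnfpch

The pattern: swap the front and back halves of the string.
For "frnfpchifyvkpe" the result is "ifyvkpefrnfpch".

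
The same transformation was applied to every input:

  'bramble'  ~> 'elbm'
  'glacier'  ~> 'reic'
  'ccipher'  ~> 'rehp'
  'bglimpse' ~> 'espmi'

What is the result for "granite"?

etin

What's happening: delete the first 3 characters, then reverse the string.
For "granite", step one produces "nite"; step two turns that into "etin".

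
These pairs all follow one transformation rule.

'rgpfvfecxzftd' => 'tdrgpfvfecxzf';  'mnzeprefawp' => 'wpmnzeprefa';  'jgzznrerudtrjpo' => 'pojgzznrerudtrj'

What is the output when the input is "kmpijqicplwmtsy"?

sykmpijqicplwmt

What's happening: move the last 2 characters to the front (rotate right by 2).
"kmpijqicplwmtsy" → "sykmpijqicplwmt".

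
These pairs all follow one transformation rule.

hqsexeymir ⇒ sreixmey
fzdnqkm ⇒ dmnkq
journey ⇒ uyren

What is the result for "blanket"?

atnek

Looking at the pairs, the operation is to delete the first 2 characters, then take characters alternately from the front and the back (1st, last, 2nd, 2nd-last, ...).
"blanket" → "anket" → "atnek".
(Check on "fzdnqkm": → "dnqkm" → "dmnkq" ✓)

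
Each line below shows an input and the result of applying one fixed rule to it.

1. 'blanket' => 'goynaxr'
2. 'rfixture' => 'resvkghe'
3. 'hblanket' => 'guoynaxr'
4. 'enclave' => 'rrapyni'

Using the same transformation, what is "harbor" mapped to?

euneob

The transformation: move the last character to the front, then shift every letter 13 places forward in the alphabet (wrapping around) — i.e. ROT13.
"harbor" → "rharbo" → "euneob".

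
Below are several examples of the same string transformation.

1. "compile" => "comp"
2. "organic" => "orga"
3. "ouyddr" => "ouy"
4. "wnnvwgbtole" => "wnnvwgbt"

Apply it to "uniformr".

unifo

The transformation: delete the last 3 characters.
"uniformr" → "unifo".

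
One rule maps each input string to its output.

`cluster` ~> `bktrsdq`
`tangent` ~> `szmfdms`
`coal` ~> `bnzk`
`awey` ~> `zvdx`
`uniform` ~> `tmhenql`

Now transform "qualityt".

ptzkhsxs

What's happening: shift every letter 1 place backward in the alphabet (wrapping around).
For "qualityt" the result is "ptzkhsxs".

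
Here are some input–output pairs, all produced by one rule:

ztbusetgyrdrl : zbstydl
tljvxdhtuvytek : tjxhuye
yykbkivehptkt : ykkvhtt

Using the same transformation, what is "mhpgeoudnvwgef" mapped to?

Rule — keep every other character starting from the first (positions 1st, 3rd, 5th, ...).
On "mhpgeoudnvwgef" that produces "mpeunwe".

mpeunwe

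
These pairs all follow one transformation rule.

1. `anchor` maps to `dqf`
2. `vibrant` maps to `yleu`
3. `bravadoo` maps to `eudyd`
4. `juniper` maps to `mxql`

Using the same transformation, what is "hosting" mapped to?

The rule is to shift every letter 3 places forward in the alphabet (wrapping around), then delete the last 3 characters.
On "hosting": the first step gives "krvwlqj", and the second then gives "krvw".

krvw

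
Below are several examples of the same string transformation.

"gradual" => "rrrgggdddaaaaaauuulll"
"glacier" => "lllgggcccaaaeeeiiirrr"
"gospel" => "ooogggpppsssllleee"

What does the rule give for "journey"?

ooojjjrrruuueeennnyyy

In each case the input is transformed by: swap each adjacent pair of characters (1↔2, 3↔4, ...), then repeat every character 3 times.
Applying both steps to "journey": "ojrueny", then "ooojjjrrruuueeennnyyy".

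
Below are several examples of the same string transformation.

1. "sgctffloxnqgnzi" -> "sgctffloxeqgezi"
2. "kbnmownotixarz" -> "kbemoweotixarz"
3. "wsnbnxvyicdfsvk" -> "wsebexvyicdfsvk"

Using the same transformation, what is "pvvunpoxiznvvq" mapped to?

What's happening: replace every "n" with "e".
On "pvvunpoxiznvvq" that produces "pvvuepoxizevvq".

pvvuepoxizevvq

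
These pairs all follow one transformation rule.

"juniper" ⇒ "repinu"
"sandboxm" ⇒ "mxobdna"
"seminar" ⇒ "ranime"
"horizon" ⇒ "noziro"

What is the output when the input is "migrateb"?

betargi

The transformation: reverse the string, then delete the last character.
Applying both steps to "migrateb": "betargim", then "betargi".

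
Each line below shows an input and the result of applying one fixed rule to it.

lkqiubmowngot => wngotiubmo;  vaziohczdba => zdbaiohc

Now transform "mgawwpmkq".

Looking at the pairs, the operation is to delete the first 3 characters, then swap the front and back halves of the string.
On "mgawwpmkq": the first step gives "wwpmkq", and the second then gives "mkqwwp".

mkqwwp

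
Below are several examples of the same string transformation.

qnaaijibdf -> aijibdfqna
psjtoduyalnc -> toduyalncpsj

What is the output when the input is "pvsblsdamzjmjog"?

blsdamzjmjogpvs

The pattern: move the first 3 characters to the end (rotate left by 3).
On "pvsblsdamzjmjog" that produces "blsdamzjmjogpvs".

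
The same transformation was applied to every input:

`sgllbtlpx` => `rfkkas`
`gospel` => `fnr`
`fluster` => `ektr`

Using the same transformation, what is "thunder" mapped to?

sgtm

The pattern: shift every letter 1 place backward in the alphabet (wrapping around), then delete the last 3 characters.
"thunder" → "sgtmcdq" → "sgtm".
(Check on "gospel": → "fnrodk" → "fnr" ✓)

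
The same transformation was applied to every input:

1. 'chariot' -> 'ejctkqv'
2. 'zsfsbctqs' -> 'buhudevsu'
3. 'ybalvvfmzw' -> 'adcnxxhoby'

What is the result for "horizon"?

Rule — shift every letter 2 places forward in the alphabet (wrapping around).
For "horizon" the result is "jqtkbqp".

jqtkbqp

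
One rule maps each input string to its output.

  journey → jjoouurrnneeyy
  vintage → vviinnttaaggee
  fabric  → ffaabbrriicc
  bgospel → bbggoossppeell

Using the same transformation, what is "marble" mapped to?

The pattern: double every character.
For "marble" the result is "mmaarrbbllee".

mmaarrbbllee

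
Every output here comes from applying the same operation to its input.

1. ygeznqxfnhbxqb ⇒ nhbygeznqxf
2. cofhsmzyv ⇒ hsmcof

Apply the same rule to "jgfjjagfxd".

jagjgfj

What's happening: delete the last 3 characters, then move the last 3 characters to the front (rotate right by 3).
On "jgfjjagfxd" that produces "jagjgfj".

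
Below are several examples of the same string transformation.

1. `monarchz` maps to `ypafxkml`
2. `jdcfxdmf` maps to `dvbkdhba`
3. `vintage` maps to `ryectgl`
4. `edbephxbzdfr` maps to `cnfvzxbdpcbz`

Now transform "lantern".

The rule is to move the first 3 characters to the end (rotate left by 3), then shift every letter 2 places backward in the alphabet (wrapping around).
Applying both steps to "lantern": "ternlan", then "rcpljyl".

rcpljyl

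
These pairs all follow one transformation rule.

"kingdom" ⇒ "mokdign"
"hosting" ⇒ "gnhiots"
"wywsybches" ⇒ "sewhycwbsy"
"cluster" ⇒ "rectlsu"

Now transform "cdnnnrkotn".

ntcodknrnn

In each case the input is transformed by: move the last character to the front, then take characters alternately from the front and the back (1st, last, 2nd, 2nd-last, ...).
Starting from "cdnnnrkotn": after the first operation, "ncdnnnrkot"; after the second, "ntcodknrnn".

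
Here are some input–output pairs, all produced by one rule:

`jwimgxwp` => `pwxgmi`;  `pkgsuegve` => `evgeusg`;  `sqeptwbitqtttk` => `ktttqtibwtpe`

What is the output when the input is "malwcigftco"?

The transformation: reverse the string, then delete the last 2 characters.
Applying that to "malwcigftco" gives "octfgicwl".

octfgicwl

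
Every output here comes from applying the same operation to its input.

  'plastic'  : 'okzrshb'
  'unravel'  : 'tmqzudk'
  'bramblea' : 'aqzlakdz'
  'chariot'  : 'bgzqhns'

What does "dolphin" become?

cnkoghm

Looking at the pairs, the operation is to shift every letter 1 place backward in the alphabet (wrapping around).
For "dolphin" the result is "cnkoghm".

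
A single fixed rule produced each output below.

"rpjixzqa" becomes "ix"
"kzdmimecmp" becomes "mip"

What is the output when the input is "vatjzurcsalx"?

The rule is to swap each adjacent pair of characters (1↔2, 3↔4, ...), then keep one character in every 3, starting at position 3 (positions 3rd, 6th, 9th, ...).
So "vatjzurcsalx" becomes "jzal".

jzal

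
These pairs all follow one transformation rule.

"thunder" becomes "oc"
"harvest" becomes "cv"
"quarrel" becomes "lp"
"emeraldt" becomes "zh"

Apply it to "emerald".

The pattern: shift every letter 5 places backward in the alphabet (wrapping around), then keep only the first 2 characters.
Applying that to "emerald" gives "zh".

zh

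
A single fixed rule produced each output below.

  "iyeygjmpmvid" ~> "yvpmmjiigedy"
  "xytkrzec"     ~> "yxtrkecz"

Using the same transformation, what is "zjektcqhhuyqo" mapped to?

yutqqokjhhecz

Rule — sort the characters into reverse alphabetical order, then move the first character to the end.
Working it through for "zjektcqhhuyqo": intermediate "zyutqqokjhhec", final "yutqqokjhhecz".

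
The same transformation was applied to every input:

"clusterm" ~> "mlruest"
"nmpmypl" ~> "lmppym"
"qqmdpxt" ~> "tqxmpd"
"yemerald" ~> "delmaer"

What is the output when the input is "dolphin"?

noilhp

The rule is to take characters alternately from the front and the back (1st, last, 2nd, 2nd-last, ...), then delete the first character.
Doing the same to "dolphin": "noilhp".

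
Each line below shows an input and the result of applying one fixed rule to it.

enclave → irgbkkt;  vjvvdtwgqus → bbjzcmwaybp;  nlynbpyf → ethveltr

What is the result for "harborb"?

xhuxhng

The rule is to move the first 2 characters to the end (rotate left by 2), then shift every letter 6 places forward in the alphabet (wrapping around).
Applying both steps to "harborb": "rborbha", then "xhuxhng".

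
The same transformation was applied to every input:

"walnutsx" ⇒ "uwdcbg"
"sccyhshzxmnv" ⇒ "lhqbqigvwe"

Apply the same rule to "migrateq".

Rule — delete the first 2 characters, then shift every letter 9 places forward in the alphabet (wrapping around).
Starting from "migrateq": after the first operation, "grateq"; after the second, "pajcnz".

pajcnz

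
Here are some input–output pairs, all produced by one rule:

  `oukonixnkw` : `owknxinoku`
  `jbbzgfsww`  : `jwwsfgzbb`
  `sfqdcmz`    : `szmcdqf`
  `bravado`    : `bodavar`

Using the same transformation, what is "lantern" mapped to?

lnretna

The pattern: move the first character to the end, then reverse the string.
Working it through for "lantern": intermediate "anternl", final "lnretna".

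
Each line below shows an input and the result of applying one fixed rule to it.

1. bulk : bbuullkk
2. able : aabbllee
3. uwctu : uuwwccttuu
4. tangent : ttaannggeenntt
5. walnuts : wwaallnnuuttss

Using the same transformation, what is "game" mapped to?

In each case the input is transformed by: double every character.
"game" → "ggaammee".

ggaammee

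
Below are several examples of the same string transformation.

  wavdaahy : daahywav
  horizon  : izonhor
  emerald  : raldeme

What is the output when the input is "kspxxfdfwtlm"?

The transformation: move the first 3 characters to the end (rotate left by 3).
So "kspxxfdfwtlm" becomes "xxfdfwtlmksp".

xxfdfwtlmksp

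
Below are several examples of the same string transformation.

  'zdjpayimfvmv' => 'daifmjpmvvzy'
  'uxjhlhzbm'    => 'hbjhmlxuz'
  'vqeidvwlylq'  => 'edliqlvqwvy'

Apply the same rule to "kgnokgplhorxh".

gghhkknloorpx

Rule — sort the characters into alphabetical order, then swap each adjacent pair of characters (1↔2, 3↔4, ...).
Working it through for "kgnokgplhorxh": intermediate "gghhkklnooprx", final "gghhkknloorpx".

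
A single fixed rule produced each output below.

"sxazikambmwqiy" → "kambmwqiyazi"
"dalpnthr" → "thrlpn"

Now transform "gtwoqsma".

smawoq

In each case the input is transformed by: delete the first 2 characters, then move the first 3 characters to the end (rotate left by 3).
Applying both steps to "gtwoqsma": "woqsma", then "smawoq".
(Check on "sxazikambmwqiy": → "azikambmwqiy" → "kambmwqiyazi" ✓)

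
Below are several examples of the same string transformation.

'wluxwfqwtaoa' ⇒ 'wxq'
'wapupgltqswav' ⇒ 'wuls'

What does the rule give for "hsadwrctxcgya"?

Looking at the pairs, the operation is to delete the last 3 characters, then keep one character in every 3, starting at position 1 (positions 1st, 4th, 7th, ...).
Starting from "hsadwrctxcgya": after the first operation, "hsadwrctxc"; after the second, "hdcc".

hdcc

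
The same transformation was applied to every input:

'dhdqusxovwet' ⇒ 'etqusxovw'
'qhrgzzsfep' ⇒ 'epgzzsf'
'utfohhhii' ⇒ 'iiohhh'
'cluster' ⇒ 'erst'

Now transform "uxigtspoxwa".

Rule — delete the first 3 characters, then move the last 2 characters to the front (rotate right by 2).
On "uxigtspoxwa": the first step gives "gtspoxwa", and the second then gives "wagtspox".

wagtspox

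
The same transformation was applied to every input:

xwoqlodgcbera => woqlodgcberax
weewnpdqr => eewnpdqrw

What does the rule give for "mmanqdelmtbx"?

The transformation: move the first character to the end.
Doing the same to "mmanqdelmtbx": "manqdelmtbxm".

manqdelmtbxm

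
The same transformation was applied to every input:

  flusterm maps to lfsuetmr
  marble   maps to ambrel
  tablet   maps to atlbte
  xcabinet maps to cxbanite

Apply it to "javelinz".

What's happening: swap each adjacent pair of characters (1↔2, 3↔4, ...).
"javelinz" → "ajevilzn".

ajevilzn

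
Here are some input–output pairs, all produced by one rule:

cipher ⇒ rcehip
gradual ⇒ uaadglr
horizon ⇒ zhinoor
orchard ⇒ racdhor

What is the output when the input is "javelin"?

vaeijln

The rule is to sort the characters into alphabetical order, then move the last character to the front.
On "javelin": the first step gives "aeijlnv", and the second then gives "vaeijln".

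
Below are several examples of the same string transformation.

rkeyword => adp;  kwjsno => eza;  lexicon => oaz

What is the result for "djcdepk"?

qbw

The transformation: shift every letter 12 places forward in the alphabet (wrapping around), then keep only the last 3 characters.
Applying that to "djcdepk" gives "qbw".
(Check on "lexicon": → "xqjuoaz" → "oaz" ✓)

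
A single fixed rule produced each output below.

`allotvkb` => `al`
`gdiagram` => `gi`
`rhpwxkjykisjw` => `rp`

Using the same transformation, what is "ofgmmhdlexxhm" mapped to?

Each output is the input with this applied: keep every other character starting from the first (positions 1st, 3rd, 5th, ...), then keep only the first 2 characters.
Working it through for "ofgmmhdlexxhm": intermediate "ogmdexm", final "og".

og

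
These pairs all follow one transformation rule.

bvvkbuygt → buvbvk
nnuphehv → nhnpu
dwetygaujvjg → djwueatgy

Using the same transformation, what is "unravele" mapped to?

The pattern: delete the last 3 characters, then take characters alternately from the front and the back (1st, last, 2nd, 2nd-last, ...).
"unravele" → "unrav" → "uvnar".

uvnar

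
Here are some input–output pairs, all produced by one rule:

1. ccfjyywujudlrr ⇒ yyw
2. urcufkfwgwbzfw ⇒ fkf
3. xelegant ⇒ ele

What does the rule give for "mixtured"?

Looking at the pairs, the operation is to swap the front and back halves of the string, then keep only the last 3 characters.
"mixtured" → "uredmixt" → "ixt".

ixt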